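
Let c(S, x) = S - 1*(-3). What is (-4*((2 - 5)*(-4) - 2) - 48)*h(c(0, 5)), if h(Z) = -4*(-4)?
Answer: -1408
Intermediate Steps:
c(S, x) = 3 + S (c(S, x) = S + 3 = 3 + S)
h(Z) = 16
(-4*((2 - 5)*(-4) - 2) - 48)*h(c(0, 5)) = (-4*((2 - 5)*(-4) - 2) - 48)*16 = (-4*(-3*(-4) - 2) - 48)*16 = (-4*(12 - 2) - 48)*16 = (-4*10 - 48)*16 = (-40 - 48)*16 = -88*16 = -1408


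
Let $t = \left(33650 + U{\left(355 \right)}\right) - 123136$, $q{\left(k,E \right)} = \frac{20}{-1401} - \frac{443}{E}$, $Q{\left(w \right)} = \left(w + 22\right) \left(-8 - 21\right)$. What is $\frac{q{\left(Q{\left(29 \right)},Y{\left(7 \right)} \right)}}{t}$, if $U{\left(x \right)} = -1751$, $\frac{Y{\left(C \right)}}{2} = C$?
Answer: $\frac{620923}{1789522518} \approx 0.00034698$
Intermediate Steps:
$Y{\left(C \right)} = 2 C$
$Q{\left(w \right)} = -638 - 29 w$ ($Q{\left(w \right)} = \left(22 + w\right) \left(-29\right) = -638 - 29 w$)
$q{\left(k,E \right)} = - \frac{20}{1401} - \frac{443}{E}$ ($q{\left(k,E \right)} = 20 \left(- \frac{1}{1401}\right) - \frac{443}{E} = - \frac{20}{1401} - \frac{443}{E}$)
$t = -91237$ ($t = \left(33650 - 1751\right) - 123136 = 31899 - 123136 = -91237$)
$\frac{q{\left(Q{\left(29 \right)},Y{\left(7 \right)} \right)}}{t} = \frac{- \frac{20}{1401} - \frac{443}{2 \cdot 7}}{-91237} = \left(- \frac{20}{1401} - \frac{443}{14}\right) \left(- \frac{1}{91237}\right) = \left(- \frac{620923}{19614}\right) \left(- \frac{1}{91237}\right) = \frac{620923}{1789522518}$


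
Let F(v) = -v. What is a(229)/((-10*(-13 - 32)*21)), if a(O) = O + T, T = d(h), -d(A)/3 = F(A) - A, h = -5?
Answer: 199/9450 ≈ 0.021058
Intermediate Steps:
d(A) = 6*A (d(A) = -3*(-A - A) = -(-6)*A = 6*A)
T = -30 (T = 6*(-5) = -30)
a(O) = -30 + O (a(O) = O - 30 = -30 + O)
a(229)/((-10*(-13 - 32)*21)) = (-30 + 229)/((-10*(-13 - 32)*21)) = 199/((-(-450)*21)) = 199/((-10*(-945))) = 199/9450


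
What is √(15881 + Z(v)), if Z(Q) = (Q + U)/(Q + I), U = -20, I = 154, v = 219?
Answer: 2*√552395469/373 ≈ 126.02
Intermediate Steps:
Z(Q) = (-20 + Q)/(154 + Q) (Z(Q) = (Q - 20)/(Q + 154) = (-20 + Q)/(154 + Q))
√(15881 + Z(v)) = √(15881 + (-20 + 219)/(154 + 219)) = √(15881 + 199/373) = √(5923812/373) = 2*√552395469/373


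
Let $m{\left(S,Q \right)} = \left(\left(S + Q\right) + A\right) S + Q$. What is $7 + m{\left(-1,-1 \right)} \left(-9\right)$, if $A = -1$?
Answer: $-11$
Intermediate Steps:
$m{\left(S,Q \right)} = Q + S \left(-1 + Q + S\right)$ ($m{\left(S,Q \right)} = \left(\left(S + Q\right) - 1\right) S + Q = \left(\left(Q + S\right) - 1\right) S + Q = \left(-1 + Q + S\right) S + Q = S \left(-1 + Q + S\right) + Q = Q + S \left(-1 + Q + S\right)$)
$7 + m{\left(-1,-1 \right)} \left(-9\right) = 7 + \left(-1 + \left(-1\right)^{2} - -1 - -1\right) \left(-9\right) = 7 + \left(-1 + 1 + 1 + 1\right) \left(-9\right) = 7 + 2 \left(-9\right) = 7 - 18 = -11$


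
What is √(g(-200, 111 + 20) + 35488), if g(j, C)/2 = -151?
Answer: √35186 ≈ 187.58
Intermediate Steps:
g(j, C) = -302 (g(j, C) = 2*(-151) = -302)
√(g(-200, 111 + 20) + 35488) = √(-302 + 35488) = √35186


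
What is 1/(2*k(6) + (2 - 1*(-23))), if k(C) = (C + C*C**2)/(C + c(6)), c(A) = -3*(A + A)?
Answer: 5/51 ≈ 0.098039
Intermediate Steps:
c(A) = -6*A
k(C) = (C + C**3)/(-36 + C) (k(C) = (C + C*C**2)/(C - 6*6) = (C + C**3)/(C - 36) = (C + C**3)/(-36 + C))
1/(2*k(6) + (2 - 1*(-23))) = 1/(2*((6 + 6**3)/(-36 + 6)) + (2 - 1*(-23))) = 1/(2*((6 + 216)/(-30)) + (2 + 23)) = 1/(2*(-1/30*222) + 25) = 1/(2*(-37/5) + 25) = 1/(-74/5 + 25) = 1/(51/5) = 5/51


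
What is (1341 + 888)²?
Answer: 4968441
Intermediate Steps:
(1341 + 888)² = 2229² = 4968441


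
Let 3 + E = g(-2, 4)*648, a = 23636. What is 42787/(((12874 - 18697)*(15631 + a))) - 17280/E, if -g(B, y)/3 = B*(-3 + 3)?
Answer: 1317033985373/228651741 ≈ 5760.0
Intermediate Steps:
g(B, y) = 0 (g(B, y) = -3*B*(-3 + 3) = -3*B*0 = -3*0 = 0)
E = -3 (E = -3 + 0*648 = -3 + 0 = -3)
42787/(((12874 - 18697)*(15631 + a))) - 17280/E = 42787/(((12874 - 18697)*(15631 + 23636))) - 17280/(-3) = 42787/((-5823*39267)) - 17280*(-1/3) = 42787/(-228651741) + 5760 = 42787*(-1/228651741) + 5760 = -42787/228651741 + 5760 = 1317033985373/228651741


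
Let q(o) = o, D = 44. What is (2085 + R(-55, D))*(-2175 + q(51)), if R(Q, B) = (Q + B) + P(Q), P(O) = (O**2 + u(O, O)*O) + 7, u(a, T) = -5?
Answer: -11429244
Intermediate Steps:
P(O) = 7 + O**2 - 5*O (P(O) = (O**2 - 5*O) + 7 = 7 + O**2 - 5*O)
R(Q, B) = 7 + B + Q**2 - 4*Q (R(Q, B) = (Q + B) + (7 + Q**2 - 5*Q) = (B + Q) + (7 + Q**2 - 5*Q) = 7 + B + Q**2 - 4*Q)
(2085 + R(-55, D))*(-2175 + q(51)) = (2085 + (7 + 44 + (-55)**2 - 4*(-55)))*(-2175 + 51) = (2085 + (7 + 44 + 3025 + 220))*(-2124) = (2085 + 3296)*(-2124) = 5381*(-2124) = -11429244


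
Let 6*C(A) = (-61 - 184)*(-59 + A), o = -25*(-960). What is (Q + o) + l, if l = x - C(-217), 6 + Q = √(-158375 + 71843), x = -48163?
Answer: -35439 + 2*I*√21633 ≈ -35439.0 + 294.16*I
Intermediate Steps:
Q = -6 + 2*I*√21633 (Q = -6 + √(-158375 + 71843) = -6 + √(-86532) = -6 + 2*I*√21633 ≈ -6.0 + 294.16*I)
o = 24000
C(A) = 14455/6 - 245*A/6 (C(A) = ((-61 - 184)*(-59 + A))/6 = (-245*(-59 + A))/6 = (14455 - 245*A)/6 = 14455/6 - 245*A/6)
l = -59433 (l = -48163 - (14455/6 - 245/6*(-217)) = -48163 - (14455/6 + 53165/6) = -48163 - 1*11270 = -48163 - 11270 = -59433)
(Q + o) + l = ((-6 + 2*I*√21633) + 24000) - 59433 = (23994 + 2*I*√21633) - 59433 = -35439 + 2*I*√21633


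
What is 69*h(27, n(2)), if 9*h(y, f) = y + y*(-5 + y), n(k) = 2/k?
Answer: 4761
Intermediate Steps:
h(y, f) = y/9 + y*(-5 + y)/9 (h(y, f) = (y + y*(-5 + y))/9 = y/9 + y*(-5 + y)/9)
69*h(27, n(2)) = 69*((⅑)*27*(-4 + 27)) = 69*((⅑)*27*23) = 69*69 = 4761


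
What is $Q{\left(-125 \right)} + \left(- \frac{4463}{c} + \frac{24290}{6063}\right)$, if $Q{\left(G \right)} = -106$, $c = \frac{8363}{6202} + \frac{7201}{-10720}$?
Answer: $- \frac{913431250928732}{136389482877} \approx -6697.2$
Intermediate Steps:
$c = \frac{22495379}{33242720}$ ($c = 8363 \cdot \frac{1}{6202} + 7201 \left(- \frac{1}{10720}\right) = \frac{8363}{6202} - \frac{7201}{10720} = \frac{22495379}{33242720} \approx 0.6767$)
$Q{\left(-125 \right)} + \left(- \frac{4463}{c} + \frac{24290}{6063}\right) = -106 + \left(- \frac{4463}{\frac{22495379}{33242720}} + \frac{24290}{6063}\right) = -106 + \left(\left(-4463\right) \frac{33242720}{22495379} + 24290 \cdot \frac{1}{6063}\right) = -106 + \left(- \frac{148362259360}{22495379} + \frac{24290}{6063}\right) = -106 - \frac{898973965743770}{136389482877} = - \frac{913431250928732}{136389482877}$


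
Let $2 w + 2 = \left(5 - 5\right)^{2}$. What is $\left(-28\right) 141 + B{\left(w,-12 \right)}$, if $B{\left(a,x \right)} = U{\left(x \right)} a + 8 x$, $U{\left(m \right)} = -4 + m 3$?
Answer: $-4004$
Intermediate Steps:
$U{\left(m \right)} = -4 + 3 m$
$w = -1$ ($w = -1 + \frac{\left(5 - 5\right)^{2}}{2} = -1 + \frac{0^{2}}{2} = -1 + \frac{1}{2} \cdot 0 = -1 + 0 = -1$)
$B{\left(a,x \right)} = 8 x + a \left(-4 + 3 x\right)$ ($B{\left(a,x \right)} = \left(-4 + 3 x\right) a + 8 x = a \left(-4 + 3 x\right) + 8 x = 8 x + a \left(-4 + 3 x\right)$)
$\left(-28\right) 141 + B{\left(w,-12 \right)} = \left(-28\right) 141 + \left(8 \left(-12\right) - \left(-4 + 3 \left(-12\right)\right)\right) = -3948 - 56 = -4004$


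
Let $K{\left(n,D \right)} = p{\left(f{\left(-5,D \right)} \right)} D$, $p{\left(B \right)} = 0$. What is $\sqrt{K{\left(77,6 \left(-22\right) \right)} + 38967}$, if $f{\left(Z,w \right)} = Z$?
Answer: $\sqrt{38967} \approx 197.4$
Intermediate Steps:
$K{\left(n,D \right)} = 0$ ($K{\left(n,D \right)} = 0 D = 0$)
$\sqrt{K{\left(77,6 \left(-22\right) \right)} + 38967} = \sqrt{0 + 38967} = \sqrt{38967}$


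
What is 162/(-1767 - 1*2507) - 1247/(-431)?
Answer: 2629928/921047 ≈ 2.8554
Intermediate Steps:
162/(-1767 - 1*2507) - 1247/(-431) = 162/(-1767 - 2507) - 1247*(-1/431) = 162/(-4274) + 1247/431 = 162*(-1/4274) + 1247/431 = -81/2137 + 1247/431 = 2629928/921047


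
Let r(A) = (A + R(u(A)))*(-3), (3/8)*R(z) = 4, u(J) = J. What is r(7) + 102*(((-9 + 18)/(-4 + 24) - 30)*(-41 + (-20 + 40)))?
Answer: 632431/10 ≈ 63243.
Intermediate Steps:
R(z) = 32/3 (R(z) = (8/3)*4 = 32/3)
r(A) = -32 - 3*A (r(A) = (A + 32/3)*(-3) = (32/3 + A)*(-3) = -32 - 3*A)
r(7) + 102*(((-9 + 18)/(-4 + 24) - 30)*(-41 + (-20 + 40))) = (-32 - 3*7) + 102*(((-9 + 18)/(-4 + 24) - 30)*(-41 + (-20 + 40))) = (-32 - 21) + 102*((9/20 - 30)*(-41 + 20)) = -53 + 102*((9*(1/20) - 30)*(-21)) = -53 + 102*((9/20 - 30)*(-21)) = -53 + 102*(-591/20*(-21)) = -53 + 102*(12411/20) = -53 + 632961/10 = 632431/10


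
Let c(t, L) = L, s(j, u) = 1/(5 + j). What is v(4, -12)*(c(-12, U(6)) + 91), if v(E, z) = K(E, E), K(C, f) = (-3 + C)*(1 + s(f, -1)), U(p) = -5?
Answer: 860/9 ≈ 95.556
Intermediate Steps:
K(C, f) = (1 + 1/(5 + f))*(-3 + C) (K(C, f) = (-3 + C)*(1 + 1/(5 + f)) = (1 + 1/(5 + f))*(-3 + C))
v(E, z) = (-3 + E + (-3 + E)*(5 + E))/(5 + E)
v(4, -12)*(c(-12, U(6)) + 91) = ((-18 + 4**2 + 3*4)/(5 + 4))*(-5 + 91) = ((-18 + 16 + 12)/9)*86 = ((1/9)*10)*86 = (10/9)*86 = 860/9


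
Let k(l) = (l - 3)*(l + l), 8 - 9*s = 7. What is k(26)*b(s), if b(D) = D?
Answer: 1196/9 ≈ 132.89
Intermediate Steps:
s = 1/9 (s = 8/9 - 1/9*7 = 8/9 - 7/9 = 1/9 ≈ 0.11111)
k(l) = 2*l*(-3 + l) (k(l) = (-3 + l)*(2*l) = 2*l*(-3 + l))
k(26)*b(s) = (2*26*(-3 + 26))*(1/9) = (2*26*23)*(1/9) = 1196*(1/9) = 1196/9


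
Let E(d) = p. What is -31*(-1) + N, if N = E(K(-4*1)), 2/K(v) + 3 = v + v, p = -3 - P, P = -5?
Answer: 33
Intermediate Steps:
p = 2 (p = -3 - 1*(-5) = -3 + 5 = 2)
K(v) = 2/(-3 + 2*v) (K(v) = 2/(-3 + (v + v)) = 2/(-3 + 2*v))
E(d) = 2
N = 2
-31*(-1) + N = -31*(-1) + 2 = 31 + 2 = 33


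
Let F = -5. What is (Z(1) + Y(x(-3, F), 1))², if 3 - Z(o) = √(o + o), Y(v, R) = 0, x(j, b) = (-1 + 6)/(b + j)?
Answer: (3 - √2)² ≈ 2.5147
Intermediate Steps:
x(j, b) = 5/(b + j)
Z(o) = 3 - √2*√o (Z(o) = 3 - √(o + o) = 3 - √(2*o) = 3 - √2*√o)
(Z(1) + Y(x(-3, F), 1))² = ((3 - √2*√1) + 0)² = ((3 - 1*√2*1) + 0)² = ((3 - √2) + 0)² = (3 - √2)²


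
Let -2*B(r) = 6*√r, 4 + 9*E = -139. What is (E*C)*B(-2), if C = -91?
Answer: -13013*I*√2/3 ≈ -6134.4*I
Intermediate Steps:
E = -143/9 (E = -4/9 + (⅑)*(-139) = -4/9 - 139/9 = -143/9 ≈ -15.889)
B(r) = -3*√r
(E*C)*B(-2) = (-143/9*(-91))*(-3*I*√2) = 13013*(-3*I*√2)/9 = -13013*I*√2/3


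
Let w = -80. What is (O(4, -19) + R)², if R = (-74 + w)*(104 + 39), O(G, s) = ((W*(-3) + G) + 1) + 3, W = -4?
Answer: 484088004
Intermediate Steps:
O(G, s) = 16 + G (O(G, s) = ((-4*(-3) + G) + 1) + 3 = ((12 + G) + 1) + 3 = (13 + G) + 3 = 16 + G)
R = -22022 (R = (-74 - 80)*(104 + 39) = -154*143 = -22022)
(O(4, -19) + R)² = ((16 + 4) - 22022)² = (20 - 22022)² = (-22002)² = 484088004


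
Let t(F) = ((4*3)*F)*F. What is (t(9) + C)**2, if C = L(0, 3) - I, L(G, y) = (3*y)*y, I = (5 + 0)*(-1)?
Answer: 1008016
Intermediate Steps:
I = -5 (I = 5*(-1) = -5)
L(G, y) = 3*y**2
t(F) = 12*F**2 (t(F) = (12*F)*F = 12*F**2)
C = 32 (C = 3*3**2 - 1*(-5) = 3*9 + 5 = 27 + 5 = 32)
(t(9) + C)**2 = (12*9**2 + 32)**2 = (12*81 + 32)**2 = (972 + 32)**2 = 1004**2 = 1008016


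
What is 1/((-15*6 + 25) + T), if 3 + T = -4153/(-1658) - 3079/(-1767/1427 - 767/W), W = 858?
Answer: 332951270/458990713059 ≈ 0.00072540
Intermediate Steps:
T = 480632545609/332951270 (T = -3 + (-4153/(-1658) - 3079/(-1767/1427 - 767/858)) = -3 + (-4153*(-1/1658) - 3079/(-1767*1/1427 - 767*1/858)) = -3 + (4153/1658 - 3079/(-1767/1427 - 59/66)) = -3 + (4153/1658 - 3079/(-200815/94182)) = -3 + (4153/1658 - 3079*(-94182/200815)) = -3 + (4153/1658 + 289986378/200815) = -3 + 481631399419/332951270 = 480632545609/332951270 ≈ 1443.6)
1/((-15*6 + 25) + T) = 1/((-15*6 + 25) + 480632545609/332951270) = 1/((-90 + 25) + 480632545609/332951270) = 1/(-65 + 480632545609/332951270) = 1/(458990713059/332951270) = 332951270/458990713059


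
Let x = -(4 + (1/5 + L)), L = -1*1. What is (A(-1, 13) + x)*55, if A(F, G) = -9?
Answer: -671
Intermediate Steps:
L = -1
x = -16/5 (x = -(4 + (1/5 - 1)) = -(4 + (⅕ - 1)) = -(4 - ⅘) = -1*16/5 = -16/5 ≈ -3.2000)
(A(-1, 13) + x)*55 = (-9 - 16/5)*55 = -61/5*55 = -671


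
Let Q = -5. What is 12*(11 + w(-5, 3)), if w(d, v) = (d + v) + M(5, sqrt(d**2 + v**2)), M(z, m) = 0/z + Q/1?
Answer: 48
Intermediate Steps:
M(z, m) = -5 (M(z, m) = 0/z - 5/1 = 0 - 5*1 = 0 - 5 = -5)
w(d, v) = -5 + d + v (w(d, v) = (d + v) - 5 = -5 + d + v)
12*(11 + w(-5, 3)) = 12*(11 + (-5 - 5 + 3)) = 12*(11 - 7) = 12*4 = 48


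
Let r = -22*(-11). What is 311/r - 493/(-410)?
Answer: 61704/24805 ≈ 2.4876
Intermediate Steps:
r = 242
311/r - 493/(-410) = 311/242 - 493/(-410) = 311*(1/242) - 493*(-1/410) = 311/242 + 493/410 = 61704/24805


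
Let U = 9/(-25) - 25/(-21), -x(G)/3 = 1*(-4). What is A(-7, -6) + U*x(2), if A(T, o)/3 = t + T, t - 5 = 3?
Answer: 2269/175 ≈ 12.966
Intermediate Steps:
t = 8 (t = 5 + 3 = 8)
x(G) = 12 (x(G) = -3*(-4) = 12)
U = 436/525 (U = 9*(-1/25) - 25*(-1/21) = -9/25 + 25/21 = 436/525 ≈ 0.83048)
A(T, o) = 24 + 3*T (A(T, o) = 3*(8 + T) = 24 + 3*T)
A(-7, -6) + U*x(2) = (24 + 3*(-7)) + (436/525)*12 = (24 - 21) + 1744/175 = 3 + 1744/175 = 2269/175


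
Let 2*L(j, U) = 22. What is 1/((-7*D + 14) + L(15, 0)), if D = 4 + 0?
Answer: -⅓ ≈ -0.33333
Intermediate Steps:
L(j, U) = 11 (L(j, U) = (½)*22 = 11)
D = 4
1/((-7*D + 14) + L(15, 0)) = 1/((-7*4 + 14) + 11) = 1/((-28 + 14) + 11) = 1/(-14 + 11) = 1/(-3) = -⅓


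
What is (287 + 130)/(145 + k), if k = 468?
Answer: 417/613 ≈ 0.68026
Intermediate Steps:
(287 + 130)/(145 + k) = (287 + 130)/(145 + 468) = 417/613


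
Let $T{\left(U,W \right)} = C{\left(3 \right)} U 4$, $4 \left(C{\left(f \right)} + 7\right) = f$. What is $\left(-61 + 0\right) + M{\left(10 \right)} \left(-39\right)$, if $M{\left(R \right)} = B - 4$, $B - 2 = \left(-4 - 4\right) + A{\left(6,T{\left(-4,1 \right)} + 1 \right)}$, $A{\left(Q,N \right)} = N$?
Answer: $-3610$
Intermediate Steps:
$C{\left(f \right)} = -7 + \frac{f}{4}$
$T{\left(U,W \right)} = - 25 U$ ($T{\left(U,W \right)} = \left(-7 + \frac{1}{4} \cdot 3\right) U 4 = \left(-7 + \frac{3}{4}\right) U 4 = - \frac{25 U}{4} \cdot 4 = - 25 U$)
$B = 95$ ($B = 2 + \left(\left(-4 - 4\right) + \left(\left(-25\right) \left(-4\right) + 1\right)\right) = 2 + \left(-8 + \left(100 + 1\right)\right) = 2 + \left(-8 + 101\right) = 2 + 93 = 95$)
$M{\left(R \right)} = 91$ ($M{\left(R \right)} = 95 - 4 = 91$)
$\left(-61 + 0\right) + M{\left(10 \right)} \left(-39\right) = \left(-61 + 0\right) + 91 \left(-39\right) = -61 - 3549 = -3610$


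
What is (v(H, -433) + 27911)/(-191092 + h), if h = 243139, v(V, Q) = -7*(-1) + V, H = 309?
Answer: 9409/17349 ≈ 0.54234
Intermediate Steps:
v(V, Q) = 7 + V
(v(H, -433) + 27911)/(-191092 + h) = ((7 + 309) + 27911)/(-191092 + 243139) = (316 + 27911)/52047 = 28227*(1/52047) = 9409/17349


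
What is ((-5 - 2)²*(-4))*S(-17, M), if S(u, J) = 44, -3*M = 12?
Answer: -8624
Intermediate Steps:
M = -4 (M = -⅓*12 = -4)
((-5 - 2)²*(-4))*S(-17, M) = ((-5 - 2)²*(-4))*44 = ((-7)²*(-4))*44 = (49*(-4))*44 = -196*44 = -8624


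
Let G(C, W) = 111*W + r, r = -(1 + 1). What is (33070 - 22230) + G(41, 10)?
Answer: 11948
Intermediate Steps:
r = -2 (r = -1*2 = -2)
G(C, W) = -2 + 111*W (G(C, W) = 111*W - 2 = -2 + 111*W)
(33070 - 22230) + G(41, 10) = (33070 - 22230) + (-2 + 111*10) = 10840 + (-2 + 1110) = 10840 + 1108 = 11948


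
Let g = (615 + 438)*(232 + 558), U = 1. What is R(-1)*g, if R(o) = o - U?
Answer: -1663740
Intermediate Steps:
g = 831870 (g = 1053*790 = 831870)
R(o) = -1 + o (R(o) = o - 1*1 = o - 1 = -1 + o)
R(-1)*g = (-1 - 1)*831870 = -2*831870 = -1663740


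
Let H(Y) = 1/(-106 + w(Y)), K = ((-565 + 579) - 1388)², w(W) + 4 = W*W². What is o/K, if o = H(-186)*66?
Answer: -11/2024736312036 ≈ -5.4328e-12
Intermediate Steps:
w(W) = -4 + W³ (w(W) = -4 + W*W² = -4 + W³)
K = 1887876 (K = (14 - 1388)² = (-1374)² = 1887876)
H(Y) = 1/(-110 + Y³) (H(Y) = 1/(-106 + (-4 + Y³)) = 1/(-110 + Y³))
o = -33/3217483 (o = 66/(-110 + (-186)³) = 66/(-110 - 6434856) = 66/(-6434966) = -1/6434966*66 = -33/3217483 ≈ -1.0256e-5)
o/K = -33/3217483/1887876 = -33/3217483*1/1887876 = -11/2024736312036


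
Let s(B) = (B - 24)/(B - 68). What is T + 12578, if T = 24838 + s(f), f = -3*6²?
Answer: 149667/4 ≈ 37417.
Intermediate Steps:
f = -108 (f = -3*36 = -108)
s(B) = (-24 + B)/(-68 + B)
T = 99355/4 (T = 24838 + (-24 - 108)/(-68 - 108) = 24838 - 132/(-176) = 24838 - 1/176*(-132) = 24838 + ¾ = 99355/4 ≈ 24839.)
T + 12578 = 99355/4 + 12578 = 149667/4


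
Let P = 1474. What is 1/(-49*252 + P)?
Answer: -1/10874 ≈ -9.1963e-5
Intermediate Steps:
1/(-49*252 + P) = 1/(-49*252 + 1474) = 1/(-12348 + 1474) = 1/(-10874) = -1/10874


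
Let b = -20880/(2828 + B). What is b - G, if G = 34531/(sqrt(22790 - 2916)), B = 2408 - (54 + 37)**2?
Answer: 48/7 - 34531*sqrt(19874)/19874 ≈ -238.09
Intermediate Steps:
B = -5873 (B = 2408 - 1*91**2 = 2408 - 1*8281 = 2408 - 8281 = -5873)
G = 34531*sqrt(19874)/19874 (G = 34531/(sqrt(19874)) = 34531*(sqrt(19874)/19874) = 34531*sqrt(19874)/19874 ≈ 244.94)
b = 48/7 (b = -20880/(2828 - 5873) = -20880/(-3045) = -20880*(-1/3045) = 48/7 ≈ 6.8571)
b - G = 48/7 - 34531*sqrt(19874)/19874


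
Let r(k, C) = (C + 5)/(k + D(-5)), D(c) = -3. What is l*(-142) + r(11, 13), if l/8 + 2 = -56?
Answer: 263561/4 ≈ 65890.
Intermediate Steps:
l = -464 (l = -16 + 8*(-56) = -16 - 448 = -464)
r(k, C) = (5 + C)/(-3 + k) (r(k, C) = (C + 5)/(k - 3) = (5 + C)/(-3 + k))
l*(-142) + r(11, 13) = -464*(-142) + (5 + 13)/(-3 + 11) = 65888 + 18/8 = 65888 + (⅛)*18 = 65888 + 9/4 = 263561/4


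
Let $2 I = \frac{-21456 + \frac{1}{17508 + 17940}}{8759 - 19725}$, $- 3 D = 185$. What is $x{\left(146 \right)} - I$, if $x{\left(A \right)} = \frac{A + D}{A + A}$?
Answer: $- \frac{39130633567}{56753524128} \approx -0.68948$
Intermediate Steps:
$D = - \frac{185}{3}$ ($D = \left(- \frac{1}{3}\right) 185 = - \frac{185}{3} \approx -61.667$)
$I = \frac{760572287}{777445536}$ ($I = \frac{\left(-21456 + \frac{1}{17508 + 17940}\right) \frac{1}{8759 - 19725}}{2} = \frac{\left(-21456 + \frac{1}{35448}\right) \frac{1}{-10966}}{2} = \frac{\left(-21456 + \frac{1}{35448}\right) \left(- \frac{1}{10966}\right)}{2} = \frac{\left(- \frac{760572287}{35448}\right) \left(- \frac{1}{10966}\right)}{2} = \frac{1}{2} \cdot \frac{760572287}{388722768} = \frac{760572287}{777445536} \approx 0.9783$)
$x{\left(A \right)} = \frac{- \frac{185}{3} + A}{2 A}$ ($x{\left(A \right)} = \frac{A - \frac{185}{3}}{A + A} = \frac{- \frac{185}{3} + A}{2 A}$)
$x{\left(146 \right)} - I = \frac{-185 + 3 \cdot 146}{6 \cdot 146} - \frac{760572287}{777445536} = \frac{1}{6} \cdot \frac{1}{146} \left(-185 + 438\right) - \frac{760572287}{777445536} = \frac{1}{6} \cdot \frac{1}{146} \cdot 253 - \frac{760572287}{777445536} = \frac{253}{876} - \frac{760572287}{777445536} = - \frac{39130633567}{56753524128}$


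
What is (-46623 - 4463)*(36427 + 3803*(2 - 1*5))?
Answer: -1278069548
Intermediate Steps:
(-46623 - 4463)*(36427 + 3803*(2 - 1*5)) = -51086*(36427 + 3803*(2 - 5)) = -51086*(36427 + 3803*(-3)) = -51086*(36427 - 11409) = -51086*25018 = -1278069548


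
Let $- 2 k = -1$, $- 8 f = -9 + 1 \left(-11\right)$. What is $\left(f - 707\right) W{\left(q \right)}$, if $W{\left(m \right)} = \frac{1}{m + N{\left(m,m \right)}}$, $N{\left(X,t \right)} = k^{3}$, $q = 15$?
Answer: $- \frac{5636}{121} \approx -46.578$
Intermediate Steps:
$f = \frac{5}{2}$ ($f = - \frac{-9 + 1 \left(-11\right)}{8} = - \frac{-9 - 11}{8} = \left(- \frac{1}{8}\right) \left(-20\right) = \frac{5}{2} \approx 2.5$)
$k = \frac{1}{2}$ ($k = \left(- \frac{1}{2}\right) \left(-1\right) = \frac{1}{2} \approx 0.5$)
$N{\left(X,t \right)} = \frac{1}{8}$ ($N{\left(X,t \right)} = \left(\frac{1}{2}\right)^{3} = \frac{1}{8}$)
$W{\left(m \right)} = \frac{1}{\frac{1}{8} + m}$ ($W{\left(m \right)} = \frac{1}{m + \frac{1}{8}} = \frac{1}{\frac{1}{8} + m}$)
$\left(f - 707\right) W{\left(q \right)} = \left(\frac{5}{2} - 707\right) \frac{8}{1 + 8 \cdot 15} = - \frac{1409 \frac{8}{1 + 120}}{2} = - \frac{1409 \cdot \frac{8}{121}}{2} = - \frac{1409 \cdot 8 \cdot \frac{1}{121}}{2} = \left(- \frac{1409}{2}\right) \frac{8}{121} = - \frac{5636}{121}$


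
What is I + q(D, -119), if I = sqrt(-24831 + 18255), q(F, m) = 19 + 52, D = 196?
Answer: 71 + 4*I*sqrt(411) ≈ 71.0 + 81.093*I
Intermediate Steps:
q(F, m) = 71
I = 4*I*sqrt(411) (I = sqrt(-6576) = 4*I*sqrt(411) ≈ 81.093*I)
I + q(D, -119) = 4*I*sqrt(411) + 71 = 71 + 4*I*sqrt(411)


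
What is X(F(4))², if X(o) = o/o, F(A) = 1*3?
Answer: 1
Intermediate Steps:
F(A) = 3
X(o) = 1
X(F(4))² = 1² = 1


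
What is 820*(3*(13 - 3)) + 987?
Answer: 25587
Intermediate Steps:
820*(3*(13 - 3)) + 987 = 820*(3*10) + 987 = 820*30 + 987 = 24600 + 987 = 25587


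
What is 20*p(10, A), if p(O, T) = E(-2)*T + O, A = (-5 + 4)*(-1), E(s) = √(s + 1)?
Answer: 200 + 20*I ≈ 200.0 + 20.0*I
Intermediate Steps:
E(s) = √(1 + s)
A = 1 (A = -1*(-1) = 1)
p(O, T) = O + I*T (p(O, T) = √(1 - 2)*T + O = √(-1)*T + O = I*T + O = O + I*T)
20*p(10, A) = 20*(10 + I*1) = 20*(10 + I) = 200 + 20*I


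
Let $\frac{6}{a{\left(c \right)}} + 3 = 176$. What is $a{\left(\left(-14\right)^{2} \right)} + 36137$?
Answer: $\frac{6251707}{173} \approx 36137.0$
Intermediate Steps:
$a{\left(c \right)} = \frac{6}{173}$ ($a{\left(c \right)} = \frac{6}{-3 + 176} = \frac{6}{173}$)
$a{\left(\left(-14\right)^{2} \right)} + 36137 = \frac{6}{173} + 36137 = \frac{6251707}{173}$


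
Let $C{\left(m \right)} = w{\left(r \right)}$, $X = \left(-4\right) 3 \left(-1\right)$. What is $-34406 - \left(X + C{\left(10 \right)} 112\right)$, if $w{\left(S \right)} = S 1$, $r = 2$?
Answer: $-34642$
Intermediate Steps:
$X = 12$ ($X = \left(-12\right) \left(-1\right) = 12$)
$w{\left(S \right)} = S$
$C{\left(m \right)} = 2$
$-34406 - \left(X + C{\left(10 \right)} 112\right) = -34406 - \left(12 + 2 \cdot 112\right) = -34406 - \left(12 + 224\right) = -34406 - 236 = -34642$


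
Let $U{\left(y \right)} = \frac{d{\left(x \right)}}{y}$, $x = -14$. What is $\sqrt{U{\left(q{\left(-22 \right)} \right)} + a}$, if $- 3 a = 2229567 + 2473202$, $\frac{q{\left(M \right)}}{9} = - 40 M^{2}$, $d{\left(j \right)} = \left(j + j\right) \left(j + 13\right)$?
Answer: $\frac{i \sqrt{682842058870}}{660} \approx 1252.0 i$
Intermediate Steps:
$d{\left(j \right)} = 2 j \left(13 + j\right)$
$q{\left(M \right)} = - 360 M^{2}$ ($q{\left(M \right)} = 9 \left(- 40 M^{2}\right) = - 360 M^{2}$)
$U{\left(y \right)} = \frac{28}{y}$ ($U{\left(y \right)} = \frac{2 \left(-14\right) \left(13 - 14\right)}{y} = \frac{2 \left(-14\right) \left(-1\right)}{y} = \frac{28}{y}$)
$a = - \frac{4702769}{3}$ ($a = - \frac{2229567 + 2473202}{3} = \left(- \frac{1}{3}\right) 4702769 = - \frac{4702769}{3} \approx -1.5676 \cdot 10^{6}$)
$\sqrt{U{\left(q{\left(-22 \right)} \right)} + a} = \sqrt{\frac{28}{\left(-360\right) \left(-22\right)^{2}} - \frac{4702769}{3}} = \sqrt{\frac{28}{\left(-360\right) 484} - \frac{4702769}{3}} = \sqrt{\frac{28}{-174240} - \frac{4702769}{3}} = \sqrt{28 \left(- \frac{1}{174240}\right) - \frac{4702769}{3}} = \sqrt{- \frac{7}{43560} - \frac{4702769}{3}} = \sqrt{- \frac{68284205887}{43560}} = \frac{i \sqrt{682842058870}}{660}$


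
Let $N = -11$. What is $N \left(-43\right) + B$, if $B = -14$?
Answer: $459$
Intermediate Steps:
$N \left(-43\right) + B = \left(-11\right) \left(-43\right) - 14 = 473 - 14 = 459$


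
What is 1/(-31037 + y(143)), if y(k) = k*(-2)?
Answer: -1/31323 ≈ -3.1925e-5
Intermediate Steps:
y(k) = -2*k
1/(-31037 + y(143)) = 1/(-31037 - 2*143) = 1/(-31037 - 286) = 1/(-31323) = -1/31323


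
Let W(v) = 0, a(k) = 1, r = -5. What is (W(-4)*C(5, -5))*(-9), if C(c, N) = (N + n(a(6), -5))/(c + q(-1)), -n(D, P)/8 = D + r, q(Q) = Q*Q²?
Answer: 0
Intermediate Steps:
q(Q) = Q³
n(D, P) = 40 - 8*D (n(D, P) = -8*(D - 5) = -8*(-5 + D) = 40 - 8*D)
C(c, N) = (32 + N)/(-1 + c) (C(c, N) = (N + (40 - 8*1))/(c + (-1)³) = (N + (40 - 8))/(c - 1) = (N + 32)/(-1 + c) = (32 + N)/(-1 + c))
(W(-4)*C(5, -5))*(-9) = (0*((32 - 5)/(-1 + 5)))*(-9) = (0*(27/4))*(-9) = 0*(-9) = 0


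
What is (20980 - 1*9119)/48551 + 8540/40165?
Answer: 178204521/390010183 ≈ 0.45692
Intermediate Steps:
(20980 - 1*9119)/48551 + 8540/40165 = (20980 - 9119)*(1/48551) + 8540*(1/40165) = 11861*(1/48551) + 1708/8033 = 11861/48551 + 1708/8033 = 178204521/390010183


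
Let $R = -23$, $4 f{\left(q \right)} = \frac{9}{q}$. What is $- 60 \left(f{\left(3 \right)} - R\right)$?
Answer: $-1425$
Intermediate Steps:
$f{\left(q \right)} = \frac{9}{4 q}$ ($f{\left(q \right)} = \frac{9 \frac{1}{q}}{4} = \frac{9}{4 q}$)
$- 60 \left(f{\left(3 \right)} - R\right) = - 60 \left(\frac{9}{4 \cdot 3} - -23\right) = - 60 \left(\frac{9}{4} \cdot \frac{1}{3} + 23\right) = - 60 \left(\frac{3}{4} + 23\right) = \left(-60\right) \frac{95}{4} = -1425$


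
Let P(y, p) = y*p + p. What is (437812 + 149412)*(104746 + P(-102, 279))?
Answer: 44961980008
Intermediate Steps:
P(y, p) = p + p*y (P(y, p) = p*y + p = p + p*y)
(437812 + 149412)*(104746 + P(-102, 279)) = (437812 + 149412)*(104746 + 279*(1 - 102)) = 587224*(104746 + 279*(-101)) = 587224*(104746 - 28179) = 587224*76567 = 44961980008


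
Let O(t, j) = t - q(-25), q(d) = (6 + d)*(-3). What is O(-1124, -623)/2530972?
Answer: -1181/2530972 ≈ -0.00046662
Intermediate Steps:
q(d) = -18 - 3*d
O(t, j) = -57 + t (O(t, j) = t - (-18 - 3*(-25)) = t - (-18 + 75) = t - 1*57 = t - 57 = -57 + t)
O(-1124, -623)/2530972 = (-57 - 1124)/2530972 = -1181*1/2530972 = -1181/2530972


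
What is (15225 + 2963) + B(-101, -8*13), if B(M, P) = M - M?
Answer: 18188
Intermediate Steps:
B(M, P) = 0
(15225 + 2963) + B(-101, -8*13) = (15225 + 2963) + 0 = 18188 + 0 = 18188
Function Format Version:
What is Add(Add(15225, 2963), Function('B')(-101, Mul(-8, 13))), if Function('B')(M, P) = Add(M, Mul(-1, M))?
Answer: 18188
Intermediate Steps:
Function('B')(M, P) = 0
Add(Add(15225, 2963), Function('B')(-101, Mul(-8, 13))) = Add(Add(15225, 2963), 0) = Add(18188, 0) = 18188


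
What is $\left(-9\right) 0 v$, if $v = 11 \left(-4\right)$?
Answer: $0$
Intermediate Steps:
$v = -44$
$\left(-9\right) 0 v = \left(-9\right) 0 \left(-44\right) = 0 \left(-44\right) = 0$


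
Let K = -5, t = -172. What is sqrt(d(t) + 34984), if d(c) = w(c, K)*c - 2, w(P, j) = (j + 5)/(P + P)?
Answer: sqrt(34982) ≈ 187.03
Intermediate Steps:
w(P, j) = (5 + j)/(2*P) (w(P, j) = (5 + j)/((2*P)) = (5 + j)*(1/(2*P)) = (5 + j)/(2*P))
d(c) = -2 (d(c) = ((5 - 5)/(2*c))*c - 2 = ((1/2)*0/c)*c - 2 = 0*c - 2 = 0 - 2 = -2)
sqrt(d(t) + 34984) = sqrt(-2 + 34984) = sqrt(34982)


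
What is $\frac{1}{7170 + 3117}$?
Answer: $\frac{1}{10287} \approx 9.721 \cdot 10^{-5}$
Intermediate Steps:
$\frac{1}{7170 + 3117} = \frac{1}{10287}$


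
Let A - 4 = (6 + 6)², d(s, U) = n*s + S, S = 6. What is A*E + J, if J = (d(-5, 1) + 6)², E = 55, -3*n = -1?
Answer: 74221/9 ≈ 8246.8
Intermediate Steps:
n = ⅓ (n = -⅓*(-1) = ⅓ ≈ 0.33333)
d(s, U) = 6 + s/3 (d(s, U) = s/3 + 6 = 6 + s/3)
A = 148 (A = 4 + (6 + 6)² = 4 + 12² = 4 + 144 = 148)
J = 961/9 (J = ((6 + (⅓)*(-5)) + 6)² = ((6 - 5/3) + 6)² = (13/3 + 6)² = (31/3)² = 961/9 ≈ 106.78)
A*E + J = 148*55 + 961/9 = 8140 + 961/9 = 74221/9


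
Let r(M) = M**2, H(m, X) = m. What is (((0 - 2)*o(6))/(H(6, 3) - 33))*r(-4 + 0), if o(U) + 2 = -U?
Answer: -256/27 ≈ -9.4815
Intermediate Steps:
o(U) = -2 - U
(((0 - 2)*o(6))/(H(6, 3) - 33))*r(-4 + 0) = (((0 - 2)*(-2 - 1*6))/(6 - 33))*(-4 + 0)**2 = (-2*(-2 - 6)/(-27))*(-4)**2 = (-2*(-8)*(-1/27))*16 = (16*(-1/27))*16 = -16/27*16 = -256/27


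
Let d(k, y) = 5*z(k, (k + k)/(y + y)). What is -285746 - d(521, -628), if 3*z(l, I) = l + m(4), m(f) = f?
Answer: -286621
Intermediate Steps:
z(l, I) = 4/3 + l/3 (z(l, I) = (l + 4)/3 = (4 + l)/3 = 4/3 + l/3)
d(k, y) = 20/3 + 5*k/3 (d(k, y) = 5*(4/3 + k/3) = 20/3 + 5*k/3)
-285746 - d(521, -628) = -285746 - (20/3 + (5/3)*521) = -285746 - (20/3 + 2605/3) = -285746 - 1*875 = -285746 - 875 = -286621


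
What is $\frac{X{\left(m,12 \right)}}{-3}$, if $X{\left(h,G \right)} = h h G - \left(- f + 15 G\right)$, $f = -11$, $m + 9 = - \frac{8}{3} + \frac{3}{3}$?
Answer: $- \frac{3523}{9} \approx -391.44$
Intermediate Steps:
$m = - \frac{32}{3}$ ($m = -9 + \left(- \frac{8}{3} + \frac{3}{3}\right) = -9 + \left(\left(-8\right) \frac{1}{3} + 3 \cdot \frac{1}{3}\right) = -9 + \left(- \frac{8}{3} + 1\right) = -9 - \frac{5}{3} = - \frac{32}{3} \approx -10.667$)
$X{\left(h,G \right)} = -11 - 15 G + G h^{2}$ ($X{\left(h,G \right)} = h h G - \left(11 + 15 G\right) = h^{2} G - \left(11 + 15 G\right) = G h^{2} - \left(11 + 15 G\right) = -11 - 15 G + G h^{2}$)
$\frac{X{\left(m,12 \right)}}{-3} = \frac{-11 - 180 + 12 \left(- \frac{32}{3}\right)^{2}}{-3} = - \frac{-11 - 180 + 12 \cdot \frac{1024}{9}}{3} = - \frac{-11 - 180 + \frac{4096}{3}}{3} = \left(- \frac{1}{3}\right) \frac{3523}{3} = - \frac{3523}{9}$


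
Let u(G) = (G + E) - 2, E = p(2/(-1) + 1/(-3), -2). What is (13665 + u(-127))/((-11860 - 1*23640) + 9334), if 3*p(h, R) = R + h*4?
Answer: -60895/117747 ≈ -0.51717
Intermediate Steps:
p(h, R) = R/3 + 4*h/3 (p(h, R) = (R + h*4)/3 = (R + 4*h)/3 = R/3 + 4*h/3)
E = -34/9 (E = (⅓)*(-2) + 4*(2/(-1) + 1/(-3))/3 = -⅔ + 4*(2*(-1) + 1*(-⅓))/3 = -⅔ + 4*(-2 - ⅓)/3 = -⅔ + (4/3)*(-7/3) = -⅔ - 28/9 = -34/9 ≈ -3.7778)
u(G) = -52/9 + G (u(G) = (G - 34/9) - 2 = (-34/9 + G) - 2 = -52/9 + G)
(13665 + u(-127))/((-11860 - 1*23640) + 9334) = (13665 + (-52/9 - 127))/((-11860 - 1*23640) + 9334) = (13665 - 1195/9)/((-11860 - 23640) + 9334) = 121790/(9*(-35500 + 9334)) = (121790/9)/(-26166) = (121790/9)*(-1/26166) = -60895/117747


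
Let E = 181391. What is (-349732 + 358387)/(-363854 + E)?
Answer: -2885/60821 ≈ -0.047434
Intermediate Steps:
(-349732 + 358387)/(-363854 + E) = (-349732 + 358387)/(-363854 + 181391) = 8655/(-182463) = 8655*(-1/182463) = -2885/60821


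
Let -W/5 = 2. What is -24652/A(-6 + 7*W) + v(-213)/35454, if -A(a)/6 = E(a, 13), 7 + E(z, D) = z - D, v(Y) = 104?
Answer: -36414671/850896 ≈ -42.796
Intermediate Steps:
W = -10 (W = -5*2 = -10)
E(z, D) = -7 + z - D (E(z, D) = -7 + (z - D) = -7 + z - D)
A(a) = 120 - 6*a (A(a) = -6*(-7 + a - 1*13) = -6*(-7 + a - 13) = -6*(-20 + a) = 120 - 6*a)
-24652/A(-6 + 7*W) + v(-213)/35454 = -24652/(120 - 6*(-6 + 7*(-10))) + 104/35454 = -24652/(120 - 6*(-6 - 70)) + 104*(1/35454) = -24652/(120 - 6*(-76)) + 52/17727 = -24652/(120 + 456) + 52/17727 = -24652/576 + 52/17727 = -24652*1/576 + 52/17727 = -6163/144 + 52/17727 = -36414671/850896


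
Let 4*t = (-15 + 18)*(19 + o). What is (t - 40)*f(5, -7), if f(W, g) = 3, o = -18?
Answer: -471/4 ≈ -117.75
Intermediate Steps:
t = ¾ (t = ((-15 + 18)*(19 - 18))/4 = (3*1)/4 = (¼)*3 = ¾ ≈ 0.75000)
(t - 40)*f(5, -7) = (¾ - 40)*3 = -157/4*3 = -471/4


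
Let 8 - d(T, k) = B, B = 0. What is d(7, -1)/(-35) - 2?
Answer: -78/35 ≈ -2.2286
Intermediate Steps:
d(T, k) = 8 (d(T, k) = 8 - 1*0 = 8 + 0 = 8)
d(7, -1)/(-35) - 2 = 8/(-35) - 2 = -1/35*8 - 2 = -8/35 - 2 = -78/35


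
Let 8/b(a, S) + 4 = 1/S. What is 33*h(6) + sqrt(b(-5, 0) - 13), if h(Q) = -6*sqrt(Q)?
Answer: -198*sqrt(6) + I*sqrt(13) ≈ -485.0 + 3.6056*I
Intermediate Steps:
b(a, S) = 8/(-4 + 1/S)
33*h(6) + sqrt(b(-5, 0) - 13) = 33*(-6*sqrt(6)) + sqrt(-8*0/(-1 + 4*0) - 13) = -198*sqrt(6) + sqrt(-8*0/(-1 + 0) - 13) = -198*sqrt(6) + sqrt(-8*0/(-1) - 13) = -198*sqrt(6) + sqrt(-8*0*(-1) - 13) = -198*sqrt(6) + sqrt(0 - 13) = -198*sqrt(6) + sqrt(-13) = -198*sqrt(6) + I*sqrt(13)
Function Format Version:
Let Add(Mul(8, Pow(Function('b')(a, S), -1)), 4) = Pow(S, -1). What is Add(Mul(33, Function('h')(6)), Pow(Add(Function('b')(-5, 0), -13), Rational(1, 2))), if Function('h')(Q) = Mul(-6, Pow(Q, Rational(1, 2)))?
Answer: Add(Mul(-198, Pow(6, Rational(1, 2))), Mul(I, Pow(13, Rational(1, 2)))) ≈ Add(-485.00, Mul(3.6056, I))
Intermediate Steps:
Function('b')(a, S) = Mul(8, Pow(Add(-4, Pow(S, -1)), -1))
Add(Mul(33, Function('h')(6)), Pow(Add(Function('b')(-5, 0), -13), Rational(1, 2))) = Add(Mul(33, Mul(-6, Pow(6, Rational(1, 2)))), Pow(Add(Mul(-8, 0, Pow(Add(-1, Mul(4, 0)), -1)), -13), Rational(1, 2))) = Add(Mul(-198, Pow(6, Rational(1, 2))), Pow(Add(Mul(-8, 0, Pow(Add(-1, 0), -1)), -13), Rational(1, 2))) = Add(Mul(-198, Pow(6, Rational(1, 2))), Pow(Add(Mul(-8, 0, Pow(-1, -1)), -13), Rational(1, 2))) = Add(Mul(-198, Pow(6, Rational(1, 2))), Pow(Add(Mul(-8, 0, -1), -13), Rational(1, 2))) = Add(Mul(-198, Pow(6, Rational(1, 2))), Pow(Add(0, -13), Rational(1, 2))) = Add(Mul(-198, Pow(6, Rational(1, 2))), Pow(-13, Rational(1, 2))) = Add(Mul(-198, Pow(6, Rational(1, 2))), Mul(I, Pow(13, Rational(1, 2))))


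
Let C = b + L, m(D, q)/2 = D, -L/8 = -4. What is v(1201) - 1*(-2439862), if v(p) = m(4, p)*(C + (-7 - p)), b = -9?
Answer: 2430382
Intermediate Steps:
L = 32 (L = -8*(-4) = 32)
m(D, q) = 2*D
C = 23 (C = -9 + 32 = 23)
v(p) = 128 - 8*p (v(p) = (2*4)*(23 + (-7 - p)) = 8*(16 - p) = 128 - 8*p)
v(1201) - 1*(-2439862) = (128 - 8*1201) - 1*(-2439862) = (128 - 9608) + 2439862 = -9480 + 2439862 = 2430382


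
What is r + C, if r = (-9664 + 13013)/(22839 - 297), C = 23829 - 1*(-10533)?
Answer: 45564209/1326 ≈ 34362.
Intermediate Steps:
C = 34362 (C = 23829 + 10533 = 34362)
r = 197/1326 (r = 3349/22542 = 3349*(1/22542) = 197/1326 ≈ 0.14857)
r + C = 197/1326 + 34362 = 45564209/1326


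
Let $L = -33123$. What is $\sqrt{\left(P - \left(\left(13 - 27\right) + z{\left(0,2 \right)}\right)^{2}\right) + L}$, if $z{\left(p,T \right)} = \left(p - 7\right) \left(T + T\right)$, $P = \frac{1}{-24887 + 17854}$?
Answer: $\frac{4 i \sqrt{107851174561}}{7033} \approx 186.78 i$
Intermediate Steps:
$P = - \frac{1}{7033}$ ($P = \frac{1}{-7033} = - \frac{1}{7033} \approx -0.00014219$)
$z{\left(p,T \right)} = 2 T \left(-7 + p\right)$ ($z{\left(p,T \right)} = \left(-7 + p\right) 2 T = 2 T \left(-7 + p\right)$)
$\sqrt{\left(P - \left(\left(13 - 27\right) + z{\left(0,2 \right)}\right)^{2}\right) + L} = \sqrt{\left(- \frac{1}{7033} - \left(\left(13 - 27\right) + 2 \cdot 2 \left(-7 + 0\right)\right)^{2}\right) - 33123} = \sqrt{\left(- \frac{1}{7033} - \left(\left(13 - 27\right) + 2 \cdot 2 \left(-7\right)\right)^{2}\right) - 33123} = \sqrt{\left(- \frac{1}{7033} - \left(-14 - 28\right)^{2}\right) - 33123} = \sqrt{\left(- \frac{1}{7033} - \left(-42\right)^{2}\right) - 33123} = \sqrt{\left(- \frac{1}{7033} - 1764\right) - 33123} = \sqrt{- \frac{12406213}{7033} - 33123} = \sqrt{- \frac{245360272}{7033}} = \frac{4 i \sqrt{107851174561}}{7033}$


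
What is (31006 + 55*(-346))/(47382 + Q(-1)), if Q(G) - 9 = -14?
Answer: 11976/47377 ≈ 0.25278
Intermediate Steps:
Q(G) = -5 (Q(G) = 9 - 14 = -5)
(31006 + 55*(-346))/(47382 + Q(-1)) = (31006 + 55*(-346))/(47382 - 5) = (31006 - 19030)/47377 = 11976*(1/47377) = 11976/47377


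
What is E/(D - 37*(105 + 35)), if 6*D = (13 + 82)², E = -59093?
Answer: 354558/22055 ≈ 16.076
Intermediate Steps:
D = 9025/6 (D = (13 + 82)²/6 = (⅙)*95² = (⅙)*9025 = 9025/6 ≈ 1504.2)
E/(D - 37*(105 + 35)) = -59093/(9025/6 - 37*(105 + 35)) = -59093/(9025/6 - 37*140) = -59093/(9025/6 - 5180) = -59093/(-22055/6) = -59093*(-6/22055) = 354558/22055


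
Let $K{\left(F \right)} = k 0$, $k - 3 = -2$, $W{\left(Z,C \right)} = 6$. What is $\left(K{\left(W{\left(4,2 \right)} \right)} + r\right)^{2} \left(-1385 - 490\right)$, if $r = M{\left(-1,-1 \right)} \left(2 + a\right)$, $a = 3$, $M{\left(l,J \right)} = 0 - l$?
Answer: $-46875$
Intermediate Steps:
$M{\left(l,J \right)} = - l$
$k = 1$ ($k = 3 - 2 = 1$)
$r = 5$ ($r = \left(-1\right) \left(-1\right) \left(2 + 3\right) = 1 \cdot 5 = 5$)
$K{\left(F \right)} = 0$ ($K{\left(F \right)} = 1 \cdot 0 = 0$)
$\left(K{\left(W{\left(4,2 \right)} \right)} + r\right)^{2} \left(-1385 - 490\right) = \left(0 + 5\right)^{2} \left(-1385 - 490\right) = 5^{2} \left(-1385 - 490\right) = 25 \left(-1875\right) = -46875$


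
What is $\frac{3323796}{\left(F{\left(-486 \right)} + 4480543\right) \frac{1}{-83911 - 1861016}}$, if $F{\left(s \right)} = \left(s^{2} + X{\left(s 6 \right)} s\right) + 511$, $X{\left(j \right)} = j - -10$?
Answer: $- \frac{3232270291446}{3064783} \approx -1.0546 \cdot 10^{6}$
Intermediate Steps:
$X{\left(j \right)} = 10 + j$ ($X{\left(j \right)} = j + 10 = 10 + j$)
$F{\left(s \right)} = 511 + s^{2} + s \left(10 + 6 s\right)$ ($F{\left(s \right)} = \left(s^{2} + \left(10 + s 6\right) s\right) + 511 = \left(s^{2} + \left(10 + 6 s\right) s\right) + 511 = \left(s^{2} + s \left(10 + 6 s\right)\right) + 511 = 511 + s^{2} + s \left(10 + 6 s\right)$)
$\frac{3323796}{\left(F{\left(-486 \right)} + 4480543\right) \frac{1}{-83911 - 1861016}} = \frac{3323796}{\left(\left(511 + 7 \left(-486\right)^{2} + 10 \left(-486\right)\right) + 4480543\right) \frac{1}{-83911 - 1861016}} = \frac{3323796}{\left(\left(511 + 7 \cdot 236196 - 4860\right) + 4480543\right) \frac{1}{-1944927}} = \frac{3323796}{\left(\left(511 + 1653372 - 4860\right) + 4480543\right) \left(- \frac{1}{1944927}\right)} = \frac{3323796}{\left(1649023 + 4480543\right) \left(- \frac{1}{1944927}\right)} = \frac{3323796}{6129566 \left(- \frac{1}{1944927}\right)} = \frac{3323796}{- \frac{6129566}{1944927}} = 3323796 \left(- \frac{1944927}{6129566}\right) = - \frac{3232270291446}{3064783}$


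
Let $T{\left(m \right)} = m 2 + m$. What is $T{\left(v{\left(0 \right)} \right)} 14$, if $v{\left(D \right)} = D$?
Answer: $0$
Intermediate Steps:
$T{\left(m \right)} = 3 m$ ($T{\left(m \right)} = 2 m + m = 3 m$)
$T{\left(v{\left(0 \right)} \right)} 14 = 3 \cdot 0 \cdot 14 = 0 \cdot 14 = 0$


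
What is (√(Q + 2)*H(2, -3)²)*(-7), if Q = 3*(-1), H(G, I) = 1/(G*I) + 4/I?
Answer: -63*I/4 ≈ -15.75*I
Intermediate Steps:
H(G, I) = 4/I + 1/(G*I)
Q = -3
(√(Q + 2)*H(2, -3)²)*(-7) = (√(-3 + 2)*((1 + 4*2)/(2*(-3)))²)*(-7) = (√(-1)*((½)*(-⅓)*(1 + 8))²)*(-7) = (I*((½)*(-⅓)*9)²)*(-7) = (I*(-3/2)²)*(-7) = (I*(9/4))*(-7) = (9*I/4)*(-7) = -63*I/4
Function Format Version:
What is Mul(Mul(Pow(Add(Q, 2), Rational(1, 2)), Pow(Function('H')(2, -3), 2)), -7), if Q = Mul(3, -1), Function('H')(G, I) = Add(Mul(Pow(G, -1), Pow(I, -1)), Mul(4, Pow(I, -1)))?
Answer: Mul(Rational(-63, 4), I) ≈ Mul(-15.750, I)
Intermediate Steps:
Function('H')(G, I) = Add(Mul(4, Pow(I, -1)), Mul(Pow(G, -1), Pow(I, -1)))
Q = -3
Mul(Mul(Pow(Add(Q, 2), Rational(1, 2)), Pow(Function('H')(2, -3), 2)), -7) = Mul(Mul(Pow(Add(-3, 2), Rational(1, 2)), Pow(Mul(Pow(2, -1), Pow(-3, -1), Add(1, Mul(4, 2))), 2)), -7) = Mul(Mul(Pow(-1, Rational(1, 2)), Pow(Mul(Rational(1, 2), Rational(-1, 3), Add(1, 8)), 2)), -7) = Mul(Mul(I, Pow(Mul(Rational(1, 2), Rational(-1, 3), 9), 2)), -7) = Mul(Mul(I, Pow(Rational(-3, 2), 2)), -7) = Mul(Mul(I, Rational(9, 4)), -7) = Mul(Mul(Rational(9, 4), I), -7) = Mul(Rational(-63, 4), I)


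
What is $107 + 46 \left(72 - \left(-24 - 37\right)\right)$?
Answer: $6225$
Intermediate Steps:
$107 + 46 \left(72 - \left(-24 - 37\right)\right) = 107 + 46 \left(72 - -61\right) = 107 + 46 \left(72 + 61\right) = 107 + 46 \cdot 133 = 107 + 6118 = 6225$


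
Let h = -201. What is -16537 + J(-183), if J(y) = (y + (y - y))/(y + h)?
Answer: -2116675/128 ≈ -16537.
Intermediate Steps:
J(y) = y/(-201 + y) (J(y) = (y + (y - y))/(y - 201) = (y + 0)/(-201 + y) = y/(-201 + y))
-16537 + J(-183) = -16537 - 183/(-201 - 183) = -16537 - 183/(-384) = -16537 - 183*(-1/384) = -16537 + 61/128 = -2116675/128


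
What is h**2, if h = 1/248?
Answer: 1/61504 ≈ 1.6259e-5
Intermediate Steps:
h = 1/248 ≈ 0.0040323
h**2 = (1/248)**2 = 1/61504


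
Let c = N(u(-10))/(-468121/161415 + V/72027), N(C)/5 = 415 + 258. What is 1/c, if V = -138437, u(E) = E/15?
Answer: -6229239958/4346921284425 ≈ -0.0014330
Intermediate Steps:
u(E) = E/15 (u(E) = E*(1/15) = E/15)
N(C) = 3365 (N(C) = 5*(415 + 258) = 5*673 = 3365)
c = -4346921284425/6229239958 (c = 3365/(-468121/161415 - 138437/72027) = 3365/(-6229239958/1291804245) = 3365*(-1291804245/6229239958) = -4346921284425/6229239958 ≈ -697.83)
1/c = 1/(-4346921284425/6229239958) = -6229239958/4346921284425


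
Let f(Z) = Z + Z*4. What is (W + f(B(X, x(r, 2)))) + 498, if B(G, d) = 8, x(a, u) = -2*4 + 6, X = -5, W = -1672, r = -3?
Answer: -1134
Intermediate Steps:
x(a, u) = -2 (x(a, u) = -8 + 6 = -2)
f(Z) = 5*Z (f(Z) = Z + 4*Z = 5*Z)
(W + f(B(X, x(r, 2)))) + 498 = (-1672 + 5*8) + 498 = (-1672 + 40) + 498 = -1632 + 498 = -1134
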